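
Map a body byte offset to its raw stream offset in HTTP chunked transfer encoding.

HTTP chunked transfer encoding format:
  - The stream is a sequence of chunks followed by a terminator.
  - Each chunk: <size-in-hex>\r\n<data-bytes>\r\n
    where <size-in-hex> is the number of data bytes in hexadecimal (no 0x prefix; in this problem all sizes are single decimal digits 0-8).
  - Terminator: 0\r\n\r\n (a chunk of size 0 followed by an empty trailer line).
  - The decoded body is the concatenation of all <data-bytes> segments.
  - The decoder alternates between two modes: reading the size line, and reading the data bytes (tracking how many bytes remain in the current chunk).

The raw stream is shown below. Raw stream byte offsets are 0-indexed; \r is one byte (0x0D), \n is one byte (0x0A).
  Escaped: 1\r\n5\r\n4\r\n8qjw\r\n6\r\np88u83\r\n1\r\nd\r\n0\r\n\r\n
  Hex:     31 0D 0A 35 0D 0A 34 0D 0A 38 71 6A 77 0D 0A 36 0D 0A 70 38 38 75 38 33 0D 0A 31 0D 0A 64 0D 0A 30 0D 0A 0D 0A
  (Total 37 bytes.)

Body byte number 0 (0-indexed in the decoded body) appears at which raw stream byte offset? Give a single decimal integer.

Chunk 1: stream[0..1]='1' size=0x1=1, data at stream[3..4]='5' -> body[0..1], body so far='5'
Chunk 2: stream[6..7]='4' size=0x4=4, data at stream[9..13]='8qjw' -> body[1..5], body so far='58qjw'
Chunk 3: stream[15..16]='6' size=0x6=6, data at stream[18..24]='p88u83' -> body[5..11], body so far='58qjwp88u83'
Chunk 4: stream[26..27]='1' size=0x1=1, data at stream[29..30]='d' -> body[11..12], body so far='58qjwp88u83d'
Chunk 5: stream[32..33]='0' size=0 (terminator). Final body='58qjwp88u83d' (12 bytes)
Body byte 0 at stream offset 3

Answer: 3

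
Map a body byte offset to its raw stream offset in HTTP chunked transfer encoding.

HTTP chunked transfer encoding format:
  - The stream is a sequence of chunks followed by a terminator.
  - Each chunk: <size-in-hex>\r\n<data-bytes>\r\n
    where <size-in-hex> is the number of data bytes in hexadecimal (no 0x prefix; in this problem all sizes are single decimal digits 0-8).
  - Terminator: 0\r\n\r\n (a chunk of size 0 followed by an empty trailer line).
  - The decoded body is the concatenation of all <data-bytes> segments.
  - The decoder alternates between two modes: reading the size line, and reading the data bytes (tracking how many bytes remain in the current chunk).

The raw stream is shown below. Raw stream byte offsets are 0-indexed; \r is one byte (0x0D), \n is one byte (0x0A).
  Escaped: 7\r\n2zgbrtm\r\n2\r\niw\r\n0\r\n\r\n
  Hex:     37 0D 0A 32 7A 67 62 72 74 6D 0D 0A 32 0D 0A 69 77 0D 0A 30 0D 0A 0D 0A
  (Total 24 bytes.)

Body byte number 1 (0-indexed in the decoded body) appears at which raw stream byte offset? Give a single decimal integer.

Chunk 1: stream[0..1]='7' size=0x7=7, data at stream[3..10]='2zgbrtm' -> body[0..7], body so far='2zgbrtm'
Chunk 2: stream[12..13]='2' size=0x2=2, data at stream[15..17]='iw' -> body[7..9], body so far='2zgbrtmiw'
Chunk 3: stream[19..20]='0' size=0 (terminator). Final body='2zgbrtmiw' (9 bytes)
Body byte 1 at stream offset 4

Answer: 4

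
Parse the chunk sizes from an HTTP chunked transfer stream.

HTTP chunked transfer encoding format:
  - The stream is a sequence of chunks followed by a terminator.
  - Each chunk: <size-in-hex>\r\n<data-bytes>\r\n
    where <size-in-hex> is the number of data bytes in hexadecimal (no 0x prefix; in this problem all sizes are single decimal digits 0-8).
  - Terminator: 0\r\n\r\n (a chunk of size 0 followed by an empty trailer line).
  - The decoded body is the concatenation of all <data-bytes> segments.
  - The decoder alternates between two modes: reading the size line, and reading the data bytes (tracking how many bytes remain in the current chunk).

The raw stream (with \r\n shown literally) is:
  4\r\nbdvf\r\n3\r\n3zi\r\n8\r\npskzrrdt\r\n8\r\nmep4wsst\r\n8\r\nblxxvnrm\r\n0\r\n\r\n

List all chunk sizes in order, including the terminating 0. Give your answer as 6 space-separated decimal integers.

Chunk 1: stream[0..1]='4' size=0x4=4, data at stream[3..7]='bdvf' -> body[0..4], body so far='bdvf'
Chunk 2: stream[9..10]='3' size=0x3=3, data at stream[12..15]='3zi' -> body[4..7], body so far='bdvf3zi'
Chunk 3: stream[17..18]='8' size=0x8=8, data at stream[20..28]='pskzrrdt' -> body[7..15], body so far='bdvf3zipskzrrdt'
Chunk 4: stream[30..31]='8' size=0x8=8, data at stream[33..41]='mep4wsst' -> body[15..23], body so far='bdvf3zipskzrrdtmep4wsst'
Chunk 5: stream[43..44]='8' size=0x8=8, data at stream[46..54]='blxxvnrm' -> body[23..31], body so far='bdvf3zipskzrrdtmep4wsstblxxvnrm'
Chunk 6: stream[56..57]='0' size=0 (terminator). Final body='bdvf3zipskzrrdtmep4wsstblxxvnrm' (31 bytes)

Answer: 4 3 8 8 8 0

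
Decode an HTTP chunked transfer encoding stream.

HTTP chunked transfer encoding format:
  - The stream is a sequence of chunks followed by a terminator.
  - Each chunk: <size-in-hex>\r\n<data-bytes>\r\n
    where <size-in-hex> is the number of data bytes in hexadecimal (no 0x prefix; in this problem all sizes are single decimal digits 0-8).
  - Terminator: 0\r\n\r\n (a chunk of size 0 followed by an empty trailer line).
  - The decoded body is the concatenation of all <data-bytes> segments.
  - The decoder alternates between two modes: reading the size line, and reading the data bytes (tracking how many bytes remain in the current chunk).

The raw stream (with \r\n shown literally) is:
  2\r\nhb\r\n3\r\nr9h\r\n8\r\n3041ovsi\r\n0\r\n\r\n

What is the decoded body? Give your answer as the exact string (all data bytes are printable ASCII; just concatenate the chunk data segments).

Chunk 1: stream[0..1]='2' size=0x2=2, data at stream[3..5]='hb' -> body[0..2], body so far='hb'
Chunk 2: stream[7..8]='3' size=0x3=3, data at stream[10..13]='r9h' -> body[2..5], body so far='hbr9h'
Chunk 3: stream[15..16]='8' size=0x8=8, data at stream[18..26]='3041ovsi' -> body[5..13], body so far='hbr9h3041ovsi'
Chunk 4: stream[28..29]='0' size=0 (terminator). Final body='hbr9h3041ovsi' (13 bytes)

Answer: hbr9h3041ovsi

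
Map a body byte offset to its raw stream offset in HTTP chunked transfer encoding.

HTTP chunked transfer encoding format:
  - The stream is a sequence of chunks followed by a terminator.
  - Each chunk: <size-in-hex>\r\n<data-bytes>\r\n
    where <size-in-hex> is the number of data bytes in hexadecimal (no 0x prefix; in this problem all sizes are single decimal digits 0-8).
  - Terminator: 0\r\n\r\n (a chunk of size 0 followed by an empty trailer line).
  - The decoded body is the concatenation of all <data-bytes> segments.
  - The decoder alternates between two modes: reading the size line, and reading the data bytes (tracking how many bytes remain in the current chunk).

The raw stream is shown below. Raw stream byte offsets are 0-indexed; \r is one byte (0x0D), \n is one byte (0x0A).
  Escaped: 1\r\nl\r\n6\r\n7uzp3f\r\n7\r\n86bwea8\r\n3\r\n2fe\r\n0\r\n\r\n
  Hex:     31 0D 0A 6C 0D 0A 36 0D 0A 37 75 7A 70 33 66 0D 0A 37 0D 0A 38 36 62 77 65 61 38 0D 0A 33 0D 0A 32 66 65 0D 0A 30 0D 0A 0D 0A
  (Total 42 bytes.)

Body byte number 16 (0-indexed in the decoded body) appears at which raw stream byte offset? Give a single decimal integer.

Answer: 34

Derivation:
Chunk 1: stream[0..1]='1' size=0x1=1, data at stream[3..4]='l' -> body[0..1], body so far='l'
Chunk 2: stream[6..7]='6' size=0x6=6, data at stream[9..15]='7uzp3f' -> body[1..7], body so far='l7uzp3f'
Chunk 3: stream[17..18]='7' size=0x7=7, data at stream[20..27]='86bwea8' -> body[7..14], body so far='l7uzp3f86bwea8'
Chunk 4: stream[29..30]='3' size=0x3=3, data at stream[32..35]='2fe' -> body[14..17], body so far='l7uzp3f86bwea82fe'
Chunk 5: stream[37..38]='0' size=0 (terminator). Final body='l7uzp3f86bwea82fe' (17 bytes)
Body byte 16 at stream offset 34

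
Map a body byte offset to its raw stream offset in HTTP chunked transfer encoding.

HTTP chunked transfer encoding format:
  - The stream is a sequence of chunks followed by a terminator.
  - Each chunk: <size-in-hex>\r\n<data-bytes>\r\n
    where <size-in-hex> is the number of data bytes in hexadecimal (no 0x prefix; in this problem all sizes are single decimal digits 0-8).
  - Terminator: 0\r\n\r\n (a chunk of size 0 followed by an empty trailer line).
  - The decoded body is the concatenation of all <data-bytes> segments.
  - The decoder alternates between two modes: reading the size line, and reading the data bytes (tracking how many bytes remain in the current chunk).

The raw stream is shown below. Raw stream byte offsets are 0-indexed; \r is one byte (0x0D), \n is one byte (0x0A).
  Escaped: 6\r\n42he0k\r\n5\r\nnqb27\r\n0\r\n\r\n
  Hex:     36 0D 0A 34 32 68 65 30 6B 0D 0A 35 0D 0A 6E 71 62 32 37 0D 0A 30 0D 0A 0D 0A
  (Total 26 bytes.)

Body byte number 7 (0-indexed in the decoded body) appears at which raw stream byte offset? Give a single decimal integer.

Answer: 15

Derivation:
Chunk 1: stream[0..1]='6' size=0x6=6, data at stream[3..9]='42he0k' -> body[0..6], body so far='42he0k'
Chunk 2: stream[11..12]='5' size=0x5=5, data at stream[14..19]='nqb27' -> body[6..11], body so far='42he0knqb27'
Chunk 3: stream[21..22]='0' size=0 (terminator). Final body='42he0knqb27' (11 bytes)
Body byte 7 at stream offset 15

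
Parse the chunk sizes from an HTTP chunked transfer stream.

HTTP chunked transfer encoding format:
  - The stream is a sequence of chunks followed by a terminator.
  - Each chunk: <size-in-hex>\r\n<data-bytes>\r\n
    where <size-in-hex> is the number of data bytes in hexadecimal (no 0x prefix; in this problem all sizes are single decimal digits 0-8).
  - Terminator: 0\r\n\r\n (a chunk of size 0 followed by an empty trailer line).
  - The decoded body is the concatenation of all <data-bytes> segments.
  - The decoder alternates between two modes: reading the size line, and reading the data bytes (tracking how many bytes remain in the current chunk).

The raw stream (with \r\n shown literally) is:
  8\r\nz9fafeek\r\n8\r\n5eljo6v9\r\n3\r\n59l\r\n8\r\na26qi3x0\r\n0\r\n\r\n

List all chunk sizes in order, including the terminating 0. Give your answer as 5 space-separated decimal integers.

Answer: 8 8 3 8 0

Derivation:
Chunk 1: stream[0..1]='8' size=0x8=8, data at stream[3..11]='z9fafeek' -> body[0..8], body so far='z9fafeek'
Chunk 2: stream[13..14]='8' size=0x8=8, data at stream[16..24]='5eljo6v9' -> body[8..16], body so far='z9fafeek5eljo6v9'
Chunk 3: stream[26..27]='3' size=0x3=3, data at stream[29..32]='59l' -> body[16..19], body so far='z9fafeek5eljo6v959l'
Chunk 4: stream[34..35]='8' size=0x8=8, data at stream[37..45]='a26qi3x0' -> body[19..27], body so far='z9fafeek5eljo6v959la26qi3x0'
Chunk 5: stream[47..48]='0' size=0 (terminator). Final body='z9fafeek5eljo6v959la26qi3x0' (27 bytes)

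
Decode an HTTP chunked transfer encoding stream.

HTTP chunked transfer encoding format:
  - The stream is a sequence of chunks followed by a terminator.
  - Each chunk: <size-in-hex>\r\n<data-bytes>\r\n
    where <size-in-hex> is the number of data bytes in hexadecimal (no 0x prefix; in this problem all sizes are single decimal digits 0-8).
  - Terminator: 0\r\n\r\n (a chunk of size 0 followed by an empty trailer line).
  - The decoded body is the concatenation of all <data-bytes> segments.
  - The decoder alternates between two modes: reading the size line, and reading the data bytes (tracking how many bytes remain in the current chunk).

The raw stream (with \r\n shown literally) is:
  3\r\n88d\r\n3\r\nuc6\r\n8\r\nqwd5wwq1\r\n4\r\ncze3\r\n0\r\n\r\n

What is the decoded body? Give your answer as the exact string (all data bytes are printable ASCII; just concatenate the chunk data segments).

Answer: 88duc6qwd5wwq1cze3

Derivation:
Chunk 1: stream[0..1]='3' size=0x3=3, data at stream[3..6]='88d' -> body[0..3], body so far='88d'
Chunk 2: stream[8..9]='3' size=0x3=3, data at stream[11..14]='uc6' -> body[3..6], body so far='88duc6'
Chunk 3: stream[16..17]='8' size=0x8=8, data at stream[19..27]='qwd5wwq1' -> body[6..14], body so far='88duc6qwd5wwq1'
Chunk 4: stream[29..30]='4' size=0x4=4, data at stream[32..36]='cze3' -> body[14..18], body so far='88duc6qwd5wwq1cze3'
Chunk 5: stream[38..39]='0' size=0 (terminator). Final body='88duc6qwd5wwq1cze3' (18 bytes)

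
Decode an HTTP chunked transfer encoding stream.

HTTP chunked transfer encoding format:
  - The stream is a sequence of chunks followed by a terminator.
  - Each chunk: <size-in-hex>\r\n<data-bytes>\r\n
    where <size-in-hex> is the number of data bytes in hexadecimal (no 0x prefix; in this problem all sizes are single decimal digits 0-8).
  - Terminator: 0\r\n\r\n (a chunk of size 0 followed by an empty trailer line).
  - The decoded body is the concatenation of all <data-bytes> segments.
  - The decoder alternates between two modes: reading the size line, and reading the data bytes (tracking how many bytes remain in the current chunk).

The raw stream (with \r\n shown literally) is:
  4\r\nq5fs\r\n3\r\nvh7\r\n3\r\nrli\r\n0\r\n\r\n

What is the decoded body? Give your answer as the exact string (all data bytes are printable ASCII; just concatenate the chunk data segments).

Answer: q5fsvh7rli

Derivation:
Chunk 1: stream[0..1]='4' size=0x4=4, data at stream[3..7]='q5fs' -> body[0..4], body so far='q5fs'
Chunk 2: stream[9..10]='3' size=0x3=3, data at stream[12..15]='vh7' -> body[4..7], body so far='q5fsvh7'
Chunk 3: stream[17..18]='3' size=0x3=3, data at stream[20..23]='rli' -> body[7..10], body so far='q5fsvh7rli'
Chunk 4: stream[25..26]='0' size=0 (terminator). Final body='q5fsvh7rli' (10 bytes)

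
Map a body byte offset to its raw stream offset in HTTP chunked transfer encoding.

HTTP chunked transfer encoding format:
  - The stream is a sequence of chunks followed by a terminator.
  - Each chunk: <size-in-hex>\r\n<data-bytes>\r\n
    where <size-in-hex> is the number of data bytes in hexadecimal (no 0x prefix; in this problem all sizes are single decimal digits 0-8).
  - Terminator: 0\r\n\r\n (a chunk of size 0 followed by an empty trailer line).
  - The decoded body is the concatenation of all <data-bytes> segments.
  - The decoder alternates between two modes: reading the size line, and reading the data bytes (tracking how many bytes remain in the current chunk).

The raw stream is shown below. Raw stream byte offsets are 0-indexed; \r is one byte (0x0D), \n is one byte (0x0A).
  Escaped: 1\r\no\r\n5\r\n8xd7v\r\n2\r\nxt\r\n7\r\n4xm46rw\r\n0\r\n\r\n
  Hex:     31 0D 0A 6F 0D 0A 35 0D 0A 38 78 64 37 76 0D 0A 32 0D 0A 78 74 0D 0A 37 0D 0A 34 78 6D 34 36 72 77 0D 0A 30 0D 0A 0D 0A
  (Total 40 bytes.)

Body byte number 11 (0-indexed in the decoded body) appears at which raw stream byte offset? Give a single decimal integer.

Answer: 29

Derivation:
Chunk 1: stream[0..1]='1' size=0x1=1, data at stream[3..4]='o' -> body[0..1], body so far='o'
Chunk 2: stream[6..7]='5' size=0x5=5, data at stream[9..14]='8xd7v' -> body[1..6], body so far='o8xd7v'
Chunk 3: stream[16..17]='2' size=0x2=2, data at stream[19..21]='xt' -> body[6..8], body so far='o8xd7vxt'
Chunk 4: stream[23..24]='7' size=0x7=7, data at stream[26..33]='4xm46rw' -> body[8..15], body so far='o8xd7vxt4xm46rw'
Chunk 5: stream[35..36]='0' size=0 (terminator). Final body='o8xd7vxt4xm46rw' (15 bytes)
Body byte 11 at stream offset 29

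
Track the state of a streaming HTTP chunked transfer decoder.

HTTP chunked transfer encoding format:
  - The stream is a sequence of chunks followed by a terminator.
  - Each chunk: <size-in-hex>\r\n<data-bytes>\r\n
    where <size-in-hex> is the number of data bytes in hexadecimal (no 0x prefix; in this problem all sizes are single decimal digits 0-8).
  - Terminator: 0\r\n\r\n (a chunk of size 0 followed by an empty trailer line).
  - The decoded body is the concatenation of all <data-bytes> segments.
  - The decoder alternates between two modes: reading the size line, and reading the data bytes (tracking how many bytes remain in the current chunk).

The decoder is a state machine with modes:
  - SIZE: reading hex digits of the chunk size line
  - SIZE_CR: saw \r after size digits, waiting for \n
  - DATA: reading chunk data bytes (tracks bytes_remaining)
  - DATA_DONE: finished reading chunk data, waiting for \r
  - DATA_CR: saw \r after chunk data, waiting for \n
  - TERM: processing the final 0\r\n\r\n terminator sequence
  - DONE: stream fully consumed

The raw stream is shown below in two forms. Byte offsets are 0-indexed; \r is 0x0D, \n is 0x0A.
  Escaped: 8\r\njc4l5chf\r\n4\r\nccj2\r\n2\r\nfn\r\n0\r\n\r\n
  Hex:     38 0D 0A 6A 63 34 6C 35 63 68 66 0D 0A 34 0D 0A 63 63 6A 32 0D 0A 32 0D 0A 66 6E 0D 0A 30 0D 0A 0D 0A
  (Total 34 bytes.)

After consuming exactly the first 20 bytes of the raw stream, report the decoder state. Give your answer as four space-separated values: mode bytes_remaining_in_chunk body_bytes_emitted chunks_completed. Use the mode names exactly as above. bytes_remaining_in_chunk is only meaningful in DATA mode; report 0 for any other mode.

Byte 0 = '8': mode=SIZE remaining=0 emitted=0 chunks_done=0
Byte 1 = 0x0D: mode=SIZE_CR remaining=0 emitted=0 chunks_done=0
Byte 2 = 0x0A: mode=DATA remaining=8 emitted=0 chunks_done=0
Byte 3 = 'j': mode=DATA remaining=7 emitted=1 chunks_done=0
Byte 4 = 'c': mode=DATA remaining=6 emitted=2 chunks_done=0
Byte 5 = '4': mode=DATA remaining=5 emitted=3 chunks_done=0
Byte 6 = 'l': mode=DATA remaining=4 emitted=4 chunks_done=0
Byte 7 = '5': mode=DATA remaining=3 emitted=5 chunks_done=0
Byte 8 = 'c': mode=DATA remaining=2 emitted=6 chunks_done=0
Byte 9 = 'h': mode=DATA remaining=1 emitted=7 chunks_done=0
Byte 10 = 'f': mode=DATA_DONE remaining=0 emitted=8 chunks_done=0
Byte 11 = 0x0D: mode=DATA_CR remaining=0 emitted=8 chunks_done=0
Byte 12 = 0x0A: mode=SIZE remaining=0 emitted=8 chunks_done=1
Byte 13 = '4': mode=SIZE remaining=0 emitted=8 chunks_done=1
Byte 14 = 0x0D: mode=SIZE_CR remaining=0 emitted=8 chunks_done=1
Byte 15 = 0x0A: mode=DATA remaining=4 emitted=8 chunks_done=1
Byte 16 = 'c': mode=DATA remaining=3 emitted=9 chunks_done=1
Byte 17 = 'c': mode=DATA remaining=2 emitted=10 chunks_done=1
Byte 18 = 'j': mode=DATA remaining=1 emitted=11 chunks_done=1
Byte 19 = '2': mode=DATA_DONE remaining=0 emitted=12 chunks_done=1

Answer: DATA_DONE 0 12 1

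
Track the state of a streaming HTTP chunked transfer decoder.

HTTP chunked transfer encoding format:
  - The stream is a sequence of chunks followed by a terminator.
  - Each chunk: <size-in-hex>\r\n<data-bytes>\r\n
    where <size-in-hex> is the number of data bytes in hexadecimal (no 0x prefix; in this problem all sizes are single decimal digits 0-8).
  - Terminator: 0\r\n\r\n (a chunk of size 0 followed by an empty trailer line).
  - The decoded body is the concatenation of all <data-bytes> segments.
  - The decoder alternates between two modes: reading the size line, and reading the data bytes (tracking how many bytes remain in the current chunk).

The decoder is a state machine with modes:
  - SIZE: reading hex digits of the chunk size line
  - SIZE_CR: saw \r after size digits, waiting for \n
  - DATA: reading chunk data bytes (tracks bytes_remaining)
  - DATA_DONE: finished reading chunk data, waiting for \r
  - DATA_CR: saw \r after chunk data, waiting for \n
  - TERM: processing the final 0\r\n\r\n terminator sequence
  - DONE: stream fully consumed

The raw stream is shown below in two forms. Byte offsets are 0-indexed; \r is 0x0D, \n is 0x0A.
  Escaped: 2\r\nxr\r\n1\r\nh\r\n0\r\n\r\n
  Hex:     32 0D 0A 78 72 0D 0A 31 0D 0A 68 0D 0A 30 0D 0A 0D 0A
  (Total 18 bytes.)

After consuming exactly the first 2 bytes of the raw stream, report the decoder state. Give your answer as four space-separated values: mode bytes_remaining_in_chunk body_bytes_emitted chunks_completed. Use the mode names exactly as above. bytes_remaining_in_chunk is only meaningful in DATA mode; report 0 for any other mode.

Byte 0 = '2': mode=SIZE remaining=0 emitted=0 chunks_done=0
Byte 1 = 0x0D: mode=SIZE_CR remaining=0 emitted=0 chunks_done=0

Answer: SIZE_CR 0 0 0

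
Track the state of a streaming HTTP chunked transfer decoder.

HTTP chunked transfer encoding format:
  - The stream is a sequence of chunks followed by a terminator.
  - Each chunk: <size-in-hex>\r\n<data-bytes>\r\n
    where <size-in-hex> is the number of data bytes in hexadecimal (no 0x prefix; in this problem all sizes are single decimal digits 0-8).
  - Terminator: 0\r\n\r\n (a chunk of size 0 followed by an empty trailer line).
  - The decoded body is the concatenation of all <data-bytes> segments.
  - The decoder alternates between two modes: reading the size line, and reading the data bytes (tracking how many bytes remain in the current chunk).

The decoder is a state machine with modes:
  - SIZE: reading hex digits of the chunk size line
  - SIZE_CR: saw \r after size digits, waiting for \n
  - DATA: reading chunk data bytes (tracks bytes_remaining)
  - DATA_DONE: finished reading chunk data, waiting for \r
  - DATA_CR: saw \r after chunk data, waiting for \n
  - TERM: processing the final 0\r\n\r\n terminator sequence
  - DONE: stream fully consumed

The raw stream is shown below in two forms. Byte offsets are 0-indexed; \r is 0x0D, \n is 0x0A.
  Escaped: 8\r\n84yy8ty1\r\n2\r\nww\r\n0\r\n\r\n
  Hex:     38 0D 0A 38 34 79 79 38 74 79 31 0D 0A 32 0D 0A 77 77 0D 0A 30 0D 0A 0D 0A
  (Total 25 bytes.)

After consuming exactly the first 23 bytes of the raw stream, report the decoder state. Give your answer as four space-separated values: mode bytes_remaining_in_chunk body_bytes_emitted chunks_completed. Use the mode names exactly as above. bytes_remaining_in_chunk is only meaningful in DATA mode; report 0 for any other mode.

Byte 0 = '8': mode=SIZE remaining=0 emitted=0 chunks_done=0
Byte 1 = 0x0D: mode=SIZE_CR remaining=0 emitted=0 chunks_done=0
Byte 2 = 0x0A: mode=DATA remaining=8 emitted=0 chunks_done=0
Byte 3 = '8': mode=DATA remaining=7 emitted=1 chunks_done=0
Byte 4 = '4': mode=DATA remaining=6 emitted=2 chunks_done=0
Byte 5 = 'y': mode=DATA remaining=5 emitted=3 chunks_done=0
Byte 6 = 'y': mode=DATA remaining=4 emitted=4 chunks_done=0
Byte 7 = '8': mode=DATA remaining=3 emitted=5 chunks_done=0
Byte 8 = 't': mode=DATA remaining=2 emitted=6 chunks_done=0
Byte 9 = 'y': mode=DATA remaining=1 emitted=7 chunks_done=0
Byte 10 = '1': mode=DATA_DONE remaining=0 emitted=8 chunks_done=0
Byte 11 = 0x0D: mode=DATA_CR remaining=0 emitted=8 chunks_done=0
Byte 12 = 0x0A: mode=SIZE remaining=0 emitted=8 chunks_done=1
Byte 13 = '2': mode=SIZE remaining=0 emitted=8 chunks_done=1
Byte 14 = 0x0D: mode=SIZE_CR remaining=0 emitted=8 chunks_done=1
Byte 15 = 0x0A: mode=DATA remaining=2 emitted=8 chunks_done=1
Byte 16 = 'w': mode=DATA remaining=1 emitted=9 chunks_done=1
Byte 17 = 'w': mode=DATA_DONE remaining=0 emitted=10 chunks_done=1
Byte 18 = 0x0D: mode=DATA_CR remaining=0 emitted=10 chunks_done=1
Byte 19 = 0x0A: mode=SIZE remaining=0 emitted=10 chunks_done=2
Byte 20 = '0': mode=SIZE remaining=0 emitted=10 chunks_done=2
Byte 21 = 0x0D: mode=SIZE_CR remaining=0 emitted=10 chunks_done=2
Byte 22 = 0x0A: mode=TERM remaining=0 emitted=10 chunks_done=2

Answer: TERM 0 10 2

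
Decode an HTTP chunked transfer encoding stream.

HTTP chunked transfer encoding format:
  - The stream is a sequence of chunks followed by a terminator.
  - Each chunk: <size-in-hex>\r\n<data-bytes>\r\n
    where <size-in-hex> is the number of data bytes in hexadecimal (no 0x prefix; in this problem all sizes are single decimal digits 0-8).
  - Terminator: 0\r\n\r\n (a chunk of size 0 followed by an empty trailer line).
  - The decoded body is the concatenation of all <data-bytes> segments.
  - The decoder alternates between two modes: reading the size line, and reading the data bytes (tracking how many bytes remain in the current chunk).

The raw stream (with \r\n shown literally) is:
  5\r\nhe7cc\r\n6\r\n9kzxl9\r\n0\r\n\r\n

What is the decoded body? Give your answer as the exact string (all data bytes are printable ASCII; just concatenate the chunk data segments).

Chunk 1: stream[0..1]='5' size=0x5=5, data at stream[3..8]='he7cc' -> body[0..5], body so far='he7cc'
Chunk 2: stream[10..11]='6' size=0x6=6, data at stream[13..19]='9kzxl9' -> body[5..11], body so far='he7cc9kzxl9'
Chunk 3: stream[21..22]='0' size=0 (terminator). Final body='he7cc9kzxl9' (11 bytes)

Answer: he7cc9kzxl9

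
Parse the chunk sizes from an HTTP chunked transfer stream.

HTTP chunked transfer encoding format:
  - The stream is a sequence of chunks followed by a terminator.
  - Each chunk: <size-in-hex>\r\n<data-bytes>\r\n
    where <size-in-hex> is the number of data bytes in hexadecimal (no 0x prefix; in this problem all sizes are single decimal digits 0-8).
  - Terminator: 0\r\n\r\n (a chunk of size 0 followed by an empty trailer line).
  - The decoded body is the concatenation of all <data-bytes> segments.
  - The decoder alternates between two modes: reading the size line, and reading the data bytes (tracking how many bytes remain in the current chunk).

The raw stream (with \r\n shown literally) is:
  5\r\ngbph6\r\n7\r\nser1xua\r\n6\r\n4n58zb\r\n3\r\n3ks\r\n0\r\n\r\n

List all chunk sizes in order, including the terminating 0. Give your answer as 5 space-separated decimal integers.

Chunk 1: stream[0..1]='5' size=0x5=5, data at stream[3..8]='gbph6' -> body[0..5], body so far='gbph6'
Chunk 2: stream[10..11]='7' size=0x7=7, data at stream[13..20]='ser1xua' -> body[5..12], body so far='gbph6ser1xua'
Chunk 3: stream[22..23]='6' size=0x6=6, data at stream[25..31]='4n58zb' -> body[12..18], body so far='gbph6ser1xua4n58zb'
Chunk 4: stream[33..34]='3' size=0x3=3, data at stream[36..39]='3ks' -> body[18..21], body so far='gbph6ser1xua4n58zb3ks'
Chunk 5: stream[41..42]='0' size=0 (terminator). Final body='gbph6ser1xua4n58zb3ks' (21 bytes)

Answer: 5 7 6 3 0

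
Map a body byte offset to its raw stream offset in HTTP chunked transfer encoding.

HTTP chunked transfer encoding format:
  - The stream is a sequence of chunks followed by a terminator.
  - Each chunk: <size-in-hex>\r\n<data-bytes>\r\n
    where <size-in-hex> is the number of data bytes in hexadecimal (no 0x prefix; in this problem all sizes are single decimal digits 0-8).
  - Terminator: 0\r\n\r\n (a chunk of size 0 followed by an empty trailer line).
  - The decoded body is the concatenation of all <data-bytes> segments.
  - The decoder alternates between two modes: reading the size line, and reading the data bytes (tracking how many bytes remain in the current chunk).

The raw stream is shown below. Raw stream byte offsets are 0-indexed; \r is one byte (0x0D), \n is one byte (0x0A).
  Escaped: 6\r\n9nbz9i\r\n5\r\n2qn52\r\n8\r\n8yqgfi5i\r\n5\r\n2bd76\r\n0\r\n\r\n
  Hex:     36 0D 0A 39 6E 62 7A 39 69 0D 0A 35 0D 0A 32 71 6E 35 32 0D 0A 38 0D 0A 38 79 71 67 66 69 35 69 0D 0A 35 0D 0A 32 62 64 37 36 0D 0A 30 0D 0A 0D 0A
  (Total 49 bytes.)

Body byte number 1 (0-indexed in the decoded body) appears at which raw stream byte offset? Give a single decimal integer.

Chunk 1: stream[0..1]='6' size=0x6=6, data at stream[3..9]='9nbz9i' -> body[0..6], body so far='9nbz9i'
Chunk 2: stream[11..12]='5' size=0x5=5, data at stream[14..19]='2qn52' -> body[6..11], body so far='9nbz9i2qn52'
Chunk 3: stream[21..22]='8' size=0x8=8, data at stream[24..32]='8yqgfi5i' -> body[11..19], body so far='9nbz9i2qn528yqgfi5i'
Chunk 4: stream[34..35]='5' size=0x5=5, data at stream[37..42]='2bd76' -> body[19..24], body so far='9nbz9i2qn528yqgfi5i2bd76'
Chunk 5: stream[44..45]='0' size=0 (terminator). Final body='9nbz9i2qn528yqgfi5i2bd76' (24 bytes)
Body byte 1 at stream offset 4

Answer: 4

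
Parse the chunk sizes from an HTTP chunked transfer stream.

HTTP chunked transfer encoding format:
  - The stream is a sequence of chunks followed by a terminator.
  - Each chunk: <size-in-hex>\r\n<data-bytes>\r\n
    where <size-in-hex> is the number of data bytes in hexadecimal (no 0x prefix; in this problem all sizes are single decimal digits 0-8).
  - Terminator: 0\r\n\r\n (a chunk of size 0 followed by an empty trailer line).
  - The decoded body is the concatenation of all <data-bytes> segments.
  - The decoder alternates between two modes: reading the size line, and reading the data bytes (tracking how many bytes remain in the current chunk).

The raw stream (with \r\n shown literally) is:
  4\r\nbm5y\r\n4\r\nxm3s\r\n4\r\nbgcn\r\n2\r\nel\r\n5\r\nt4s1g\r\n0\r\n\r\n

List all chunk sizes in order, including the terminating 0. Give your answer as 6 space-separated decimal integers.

Chunk 1: stream[0..1]='4' size=0x4=4, data at stream[3..7]='bm5y' -> body[0..4], body so far='bm5y'
Chunk 2: stream[9..10]='4' size=0x4=4, data at stream[12..16]='xm3s' -> body[4..8], body so far='bm5yxm3s'
Chunk 3: stream[18..19]='4' size=0x4=4, data at stream[21..25]='bgcn' -> body[8..12], body so far='bm5yxm3sbgcn'
Chunk 4: stream[27..28]='2' size=0x2=2, data at stream[30..32]='el' -> body[12..14], body so far='bm5yxm3sbgcnel'
Chunk 5: stream[34..35]='5' size=0x5=5, data at stream[37..42]='t4s1g' -> body[14..19], body so far='bm5yxm3sbgcnelt4s1g'
Chunk 6: stream[44..45]='0' size=0 (terminator). Final body='bm5yxm3sbgcnelt4s1g' (19 bytes)

Answer: 4 4 4 2 5 0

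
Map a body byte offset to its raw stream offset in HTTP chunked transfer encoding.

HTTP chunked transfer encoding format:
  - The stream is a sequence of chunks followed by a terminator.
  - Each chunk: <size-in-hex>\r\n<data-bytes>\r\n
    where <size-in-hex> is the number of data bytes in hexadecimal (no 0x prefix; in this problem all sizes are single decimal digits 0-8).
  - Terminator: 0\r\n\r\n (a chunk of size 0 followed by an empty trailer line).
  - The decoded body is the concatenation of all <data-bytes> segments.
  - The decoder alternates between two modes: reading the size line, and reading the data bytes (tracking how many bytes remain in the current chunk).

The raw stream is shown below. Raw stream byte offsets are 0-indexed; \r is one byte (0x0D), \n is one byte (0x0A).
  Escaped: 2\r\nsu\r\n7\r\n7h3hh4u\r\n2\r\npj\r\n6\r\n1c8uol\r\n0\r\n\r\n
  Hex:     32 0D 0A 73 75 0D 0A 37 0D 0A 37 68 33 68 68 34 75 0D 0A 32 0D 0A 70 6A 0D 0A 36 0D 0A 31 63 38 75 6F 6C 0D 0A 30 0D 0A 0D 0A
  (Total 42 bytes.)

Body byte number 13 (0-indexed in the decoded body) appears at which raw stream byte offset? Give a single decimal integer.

Answer: 31

Derivation:
Chunk 1: stream[0..1]='2' size=0x2=2, data at stream[3..5]='su' -> body[0..2], body so far='su'
Chunk 2: stream[7..8]='7' size=0x7=7, data at stream[10..17]='7h3hh4u' -> body[2..9], body so far='su7h3hh4u'
Chunk 3: stream[19..20]='2' size=0x2=2, data at stream[22..24]='pj' -> body[9..11], body so far='su7h3hh4upj'
Chunk 4: stream[26..27]='6' size=0x6=6, data at stream[29..35]='1c8uol' -> body[11..17], body so far='su7h3hh4upj1c8uol'
Chunk 5: stream[37..38]='0' size=0 (terminator). Final body='su7h3hh4upj1c8uol' (17 bytes)
Body byte 13 at stream offset 31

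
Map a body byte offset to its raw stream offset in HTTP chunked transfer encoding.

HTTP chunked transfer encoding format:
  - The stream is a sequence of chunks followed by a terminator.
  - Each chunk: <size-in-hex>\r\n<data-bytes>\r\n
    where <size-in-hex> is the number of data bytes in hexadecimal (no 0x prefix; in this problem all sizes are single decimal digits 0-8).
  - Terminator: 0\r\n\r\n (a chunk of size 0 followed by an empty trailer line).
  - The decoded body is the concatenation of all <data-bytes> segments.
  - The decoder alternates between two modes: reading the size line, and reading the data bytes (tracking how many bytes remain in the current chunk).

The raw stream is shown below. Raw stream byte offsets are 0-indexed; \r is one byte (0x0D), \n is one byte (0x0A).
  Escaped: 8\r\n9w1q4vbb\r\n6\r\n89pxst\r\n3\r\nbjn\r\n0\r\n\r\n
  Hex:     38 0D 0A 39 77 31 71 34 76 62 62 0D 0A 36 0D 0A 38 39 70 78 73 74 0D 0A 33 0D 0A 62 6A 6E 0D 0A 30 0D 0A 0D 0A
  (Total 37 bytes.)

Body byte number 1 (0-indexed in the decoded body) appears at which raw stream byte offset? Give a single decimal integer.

Answer: 4

Derivation:
Chunk 1: stream[0..1]='8' size=0x8=8, data at stream[3..11]='9w1q4vbb' -> body[0..8], body so far='9w1q4vbb'
Chunk 2: stream[13..14]='6' size=0x6=6, data at stream[16..22]='89pxst' -> body[8..14], body so far='9w1q4vbb89pxst'
Chunk 3: stream[24..25]='3' size=0x3=3, data at stream[27..30]='bjn' -> body[14..17], body so far='9w1q4vbb89pxstbjn'
Chunk 4: stream[32..33]='0' size=0 (terminator). Final body='9w1q4vbb89pxstbjn' (17 bytes)
Body byte 1 at stream offset 4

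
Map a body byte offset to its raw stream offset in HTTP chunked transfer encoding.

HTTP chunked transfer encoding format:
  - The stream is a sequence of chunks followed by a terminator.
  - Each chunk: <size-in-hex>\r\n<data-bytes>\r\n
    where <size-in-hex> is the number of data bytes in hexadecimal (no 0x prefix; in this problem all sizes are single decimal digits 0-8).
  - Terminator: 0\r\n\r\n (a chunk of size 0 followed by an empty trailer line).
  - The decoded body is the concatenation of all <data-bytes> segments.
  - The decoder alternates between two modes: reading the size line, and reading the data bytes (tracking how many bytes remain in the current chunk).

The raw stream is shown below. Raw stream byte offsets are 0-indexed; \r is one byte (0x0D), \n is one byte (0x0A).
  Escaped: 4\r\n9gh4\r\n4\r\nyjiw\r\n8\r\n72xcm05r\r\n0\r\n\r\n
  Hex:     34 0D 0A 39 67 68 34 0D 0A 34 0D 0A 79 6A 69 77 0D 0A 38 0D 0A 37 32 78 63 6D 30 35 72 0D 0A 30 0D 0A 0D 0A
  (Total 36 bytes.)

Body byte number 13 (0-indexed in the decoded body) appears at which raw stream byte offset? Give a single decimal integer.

Answer: 26

Derivation:
Chunk 1: stream[0..1]='4' size=0x4=4, data at stream[3..7]='9gh4' -> body[0..4], body so far='9gh4'
Chunk 2: stream[9..10]='4' size=0x4=4, data at stream[12..16]='yjiw' -> body[4..8], body so far='9gh4yjiw'
Chunk 3: stream[18..19]='8' size=0x8=8, data at stream[21..29]='72xcm05r' -> body[8..16], body so far='9gh4yjiw72xcm05r'
Chunk 4: stream[31..32]='0' size=0 (terminator). Final body='9gh4yjiw72xcm05r' (16 bytes)
Body byte 13 at stream offset 26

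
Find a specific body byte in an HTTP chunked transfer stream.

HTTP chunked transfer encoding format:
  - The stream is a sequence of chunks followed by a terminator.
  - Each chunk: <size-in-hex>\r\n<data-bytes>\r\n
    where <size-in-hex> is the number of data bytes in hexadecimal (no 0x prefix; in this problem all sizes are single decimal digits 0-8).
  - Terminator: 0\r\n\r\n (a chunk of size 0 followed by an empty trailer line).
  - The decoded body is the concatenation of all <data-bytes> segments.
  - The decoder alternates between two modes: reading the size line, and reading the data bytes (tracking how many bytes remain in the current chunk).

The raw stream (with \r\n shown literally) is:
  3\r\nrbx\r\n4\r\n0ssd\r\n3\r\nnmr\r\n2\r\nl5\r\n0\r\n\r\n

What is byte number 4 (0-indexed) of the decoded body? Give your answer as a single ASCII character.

Chunk 1: stream[0..1]='3' size=0x3=3, data at stream[3..6]='rbx' -> body[0..3], body so far='rbx'
Chunk 2: stream[8..9]='4' size=0x4=4, data at stream[11..15]='0ssd' -> body[3..7], body so far='rbx0ssd'
Chunk 3: stream[17..18]='3' size=0x3=3, data at stream[20..23]='nmr' -> body[7..10], body so far='rbx0ssdnmr'
Chunk 4: stream[25..26]='2' size=0x2=2, data at stream[28..30]='l5' -> body[10..12], body so far='rbx0ssdnmrl5'
Chunk 5: stream[32..33]='0' size=0 (terminator). Final body='rbx0ssdnmrl5' (12 bytes)
Body byte 4 = 's'

Answer: s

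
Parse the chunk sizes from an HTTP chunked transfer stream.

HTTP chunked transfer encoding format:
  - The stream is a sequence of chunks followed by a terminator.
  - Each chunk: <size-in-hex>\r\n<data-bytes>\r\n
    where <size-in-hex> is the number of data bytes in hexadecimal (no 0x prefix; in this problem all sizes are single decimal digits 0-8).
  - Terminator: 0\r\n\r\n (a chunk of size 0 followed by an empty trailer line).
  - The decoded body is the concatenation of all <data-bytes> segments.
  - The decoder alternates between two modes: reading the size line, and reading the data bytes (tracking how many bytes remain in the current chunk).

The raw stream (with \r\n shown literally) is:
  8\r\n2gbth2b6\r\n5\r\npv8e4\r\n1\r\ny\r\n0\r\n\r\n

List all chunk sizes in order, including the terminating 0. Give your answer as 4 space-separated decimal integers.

Chunk 1: stream[0..1]='8' size=0x8=8, data at stream[3..11]='2gbth2b6' -> body[0..8], body so far='2gbth2b6'
Chunk 2: stream[13..14]='5' size=0x5=5, data at stream[16..21]='pv8e4' -> body[8..13], body so far='2gbth2b6pv8e4'
Chunk 3: stream[23..24]='1' size=0x1=1, data at stream[26..27]='y' -> body[13..14], body so far='2gbth2b6pv8e4y'
Chunk 4: stream[29..30]='0' size=0 (terminator). Final body='2gbth2b6pv8e4y' (14 bytes)

Answer: 8 5 1 0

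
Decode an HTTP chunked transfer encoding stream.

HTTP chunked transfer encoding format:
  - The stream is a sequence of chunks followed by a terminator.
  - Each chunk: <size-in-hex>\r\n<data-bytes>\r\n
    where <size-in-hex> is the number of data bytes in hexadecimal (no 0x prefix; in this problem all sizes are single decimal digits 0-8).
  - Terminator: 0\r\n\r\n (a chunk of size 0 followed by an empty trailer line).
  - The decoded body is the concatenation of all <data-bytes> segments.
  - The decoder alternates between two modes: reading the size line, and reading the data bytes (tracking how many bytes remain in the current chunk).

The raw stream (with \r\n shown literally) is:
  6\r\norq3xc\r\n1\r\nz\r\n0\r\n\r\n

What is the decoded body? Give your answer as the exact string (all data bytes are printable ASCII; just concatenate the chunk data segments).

Answer: orq3xcz

Derivation:
Chunk 1: stream[0..1]='6' size=0x6=6, data at stream[3..9]='orq3xc' -> body[0..6], body so far='orq3xc'
Chunk 2: stream[11..12]='1' size=0x1=1, data at stream[14..15]='z' -> body[6..7], body so far='orq3xcz'
Chunk 3: stream[17..18]='0' size=0 (terminator). Final body='orq3xcz' (7 bytes)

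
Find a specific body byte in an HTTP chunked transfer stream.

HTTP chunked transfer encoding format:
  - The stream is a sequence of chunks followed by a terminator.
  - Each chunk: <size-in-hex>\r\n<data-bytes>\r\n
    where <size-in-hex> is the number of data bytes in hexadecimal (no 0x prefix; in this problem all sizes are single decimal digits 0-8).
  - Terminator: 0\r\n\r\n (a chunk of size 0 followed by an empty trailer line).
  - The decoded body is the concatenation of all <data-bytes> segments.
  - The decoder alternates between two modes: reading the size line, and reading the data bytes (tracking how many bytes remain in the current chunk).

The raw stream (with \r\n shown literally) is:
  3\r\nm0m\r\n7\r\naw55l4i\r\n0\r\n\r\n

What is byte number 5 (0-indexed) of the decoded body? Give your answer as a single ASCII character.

Answer: 5

Derivation:
Chunk 1: stream[0..1]='3' size=0x3=3, data at stream[3..6]='m0m' -> body[0..3], body so far='m0m'
Chunk 2: stream[8..9]='7' size=0x7=7, data at stream[11..18]='aw55l4i' -> body[3..10], body so far='m0maw55l4i'
Chunk 3: stream[20..21]='0' size=0 (terminator). Final body='m0maw55l4i' (10 bytes)
Body byte 5 = '5'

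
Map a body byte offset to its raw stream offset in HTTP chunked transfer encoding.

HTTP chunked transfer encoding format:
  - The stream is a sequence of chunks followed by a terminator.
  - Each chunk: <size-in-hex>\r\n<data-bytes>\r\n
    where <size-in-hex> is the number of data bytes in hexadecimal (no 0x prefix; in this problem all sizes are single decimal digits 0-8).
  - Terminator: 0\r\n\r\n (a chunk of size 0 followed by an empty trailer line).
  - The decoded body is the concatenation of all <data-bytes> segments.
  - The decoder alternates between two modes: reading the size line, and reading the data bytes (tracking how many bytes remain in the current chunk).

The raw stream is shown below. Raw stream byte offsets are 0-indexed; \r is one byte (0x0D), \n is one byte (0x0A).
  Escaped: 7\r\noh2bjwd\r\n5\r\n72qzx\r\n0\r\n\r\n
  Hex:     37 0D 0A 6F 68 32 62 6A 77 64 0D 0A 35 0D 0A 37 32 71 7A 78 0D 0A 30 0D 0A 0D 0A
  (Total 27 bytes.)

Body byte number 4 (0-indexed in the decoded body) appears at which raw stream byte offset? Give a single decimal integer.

Answer: 7

Derivation:
Chunk 1: stream[0..1]='7' size=0x7=7, data at stream[3..10]='oh2bjwd' -> body[0..7], body so far='oh2bjwd'
Chunk 2: stream[12..13]='5' size=0x5=5, data at stream[15..20]='72qzx' -> body[7..12], body so far='oh2bjwd72qzx'
Chunk 3: stream[22..23]='0' size=0 (terminator). Final body='oh2bjwd72qzx' (12 bytes)
Body byte 4 at stream offset 7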